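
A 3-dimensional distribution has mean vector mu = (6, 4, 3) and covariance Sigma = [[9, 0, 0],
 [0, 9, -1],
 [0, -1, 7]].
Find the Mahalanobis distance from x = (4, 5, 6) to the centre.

Step 1 — centre the observation: (x - mu) = (-2, 1, 3).

Step 2 — invert Sigma (cofactor / det for 3×3, or solve directly):
  Sigma^{-1} = [[0.1111, 0, 0],
 [0, 0.1129, 0.0161],
 [0, 0.0161, 0.1452]].

Step 3 — form the quadratic (x - mu)^T · Sigma^{-1} · (x - mu):
  Sigma^{-1} · (x - mu) = (-0.2222, 0.1613, 0.4516).
  (x - mu)^T · [Sigma^{-1} · (x - mu)] = (-2)·(-0.2222) + (1)·(0.1613) + (3)·(0.4516) = 1.9606.

Step 4 — take square root: d = √(1.9606) ≈ 1.4002.

d(x, mu) = √(1.9606) ≈ 1.4002


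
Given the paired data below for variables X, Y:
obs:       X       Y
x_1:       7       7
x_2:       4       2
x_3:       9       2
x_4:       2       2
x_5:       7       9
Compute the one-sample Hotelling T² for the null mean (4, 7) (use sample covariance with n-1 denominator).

Step 1 — sample mean vector:
  mean(X) = (7 + 4 + 9 + 2 + 7) / 5 = 29/5 = 5.8
  mean(Y) = (7 + 2 + 2 + 2 + 9) / 5 = 22/5 = 4.4
  x̄ = (5.8, 4.4),  deviation x̄ - mu_0 = (5.8, 4.4) - (4, 7) = (1.8, -2.6).

Step 2 — sample covariance matrix, S[i,j] = (1/(n-1)) · Σ_k (x_{k,i} - mean_i) · (x_{k,j} - mean_j), divisor n-1 = 4:
  S[X,X] = ((1.2)·(1.2) + (-1.8)·(-1.8) + (3.2)·(3.2) + (-3.8)·(-3.8) + (1.2)·(1.2)) / 4 = 30.8/4 = 7.7
  S[X,Y] = ((1.2)·(2.6) + (-1.8)·(-2.4) + (3.2)·(-2.4) + (-3.8)·(-2.4) + (1.2)·(4.6)) / 4 = 14.4/4 = 3.6
  S[Y,Y] = ((2.6)·(2.6) + (-2.4)·(-2.4) + (-2.4)·(-2.4) + (-2.4)·(-2.4) + (4.6)·(4.6)) / 4 = 45.2/4 = 11.3
  S = [[7.7, 3.6],
 [3.6, 11.3]].

Step 3 — invert S. det(S) = 7.7·11.3 - (3.6)² = 74.05.
  S^{-1} = (1/det) · [[d, -b], [-b, a]] = [[0.1526, -0.0486],
 [-0.0486, 0.104]].

Step 4 — quadratic form (x̄ - mu_0)^T · S^{-1} · (x̄ - mu_0):
  S^{-1} · (x̄ - mu_0) = (0.4011, -0.3579),
  (x̄ - mu_0)^T · [...] = (1.8)·(0.4011) + (-2.6)·(-0.3579) = 1.6524.

Step 5 — scale by n: T² = 5 · 1.6524 = 8.262.

T² ≈ 8.262


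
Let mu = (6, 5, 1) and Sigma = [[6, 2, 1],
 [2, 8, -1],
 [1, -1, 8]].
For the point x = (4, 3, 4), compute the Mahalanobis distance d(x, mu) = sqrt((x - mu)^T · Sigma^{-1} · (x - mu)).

Step 1 — centre the observation: (x - mu) = (-2, -2, 3).

Step 2 — invert Sigma (cofactor / det for 3×3, or solve directly):
  Sigma^{-1} = [[0.1886, -0.0509, -0.0299],
 [-0.0509, 0.1407, 0.024],
 [-0.0299, 0.024, 0.1317]].

Step 3 — form the quadratic (x - mu)^T · Sigma^{-1} · (x - mu):
  Sigma^{-1} · (x - mu) = (-0.3653, -0.1078, 0.4072).
  (x - mu)^T · [Sigma^{-1} · (x - mu)] = (-2)·(-0.3653) + (-2)·(-0.1078) + (3)·(0.4072) = 2.1677.

Step 4 — take square root: d = √(2.1677) ≈ 1.4723.

d(x, mu) = √(2.1677) ≈ 1.4723


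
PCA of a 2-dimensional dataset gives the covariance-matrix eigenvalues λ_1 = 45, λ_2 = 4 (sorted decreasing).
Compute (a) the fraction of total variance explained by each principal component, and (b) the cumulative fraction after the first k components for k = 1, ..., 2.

Step 1 — total variance = trace(Sigma) = Σ λ_i = 45 + 4 = 49.

Step 2 — fraction explained by component i = λ_i / Σ λ:
  PC1: 45/49 = 0.9184
  PC2: 4/49 = 0.0816

Step 3 — cumulative fraction after k components = (λ_1 + ... + λ_k) / Σ λ:
  k = 1: 45/49 = 0.9184
  k = 2: (45 + 4)/49 = 49/49 = 1

Summary (fraction, with percent):

explained: PC1 0.9184 (91.84%), PC2 0.0816 (8.16%);  cumulative: 0.9184, 1


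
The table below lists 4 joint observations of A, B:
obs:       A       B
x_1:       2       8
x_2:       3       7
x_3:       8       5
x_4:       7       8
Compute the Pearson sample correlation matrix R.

Step 1 — column means:
  mean(A) = (2 + 3 + 8 + 7) / 4 = 20/4 = 5
  mean(B) = (8 + 7 + 5 + 8) / 4 = 28/4 = 7

Step 2 — sample variances and covariances s[i,j] = (1/(n-1)) · Σ_k (x_{k,i} - mean_i) · (x_{k,j} - mean_j), with n-1 = 3:
  s[A,A] = ((-3)·(-3) + (-2)·(-2) + (3)·(3) + (2)·(2)) / 3 = 26/3 = 8.6667
  s[A,B] = ((-3)·(1) + (-2)·(0) + (3)·(-2) + (2)·(1)) / 3 = -7/3 = -2.3333
  s[B,B] = ((1)·(1) + (0)·(0) + (-2)·(-2) + (1)·(1)) / 3 = 6/3 = 2
  Sample standard deviations s_i = √(s[i,i]):
  s(A) = √(8.6667) = 2.9439
  s(B) = √(2) = 1.4142

Step 3 — r_{ij} = s_{ij} / (s_i · s_j):
  r[A,A] = 1 (diagonal).
  r[A,B] = -2.3333 / (2.9439 · 1.4142) = -2.3333 / 4.1633 = -0.5604
  r[B,B] = 1 (diagonal).

R is symmetric with unit diagonal. Assembling:

R = [[1, -0.5604],
 [-0.5604, 1]]


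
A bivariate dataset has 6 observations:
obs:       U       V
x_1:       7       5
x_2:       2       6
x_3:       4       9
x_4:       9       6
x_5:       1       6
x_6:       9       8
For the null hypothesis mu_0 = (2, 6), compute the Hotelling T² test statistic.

Step 1 — sample mean vector:
  mean(U) = (7 + 2 + 4 + 9 + 1 + 9) / 6 = 32/6 = 5.3333
  mean(V) = (5 + 6 + 9 + 6 + 6 + 8) / 6 = 40/6 = 6.6667
  x̄ = (5.3333, 6.6667),  deviation x̄ - mu_0 = (5.3333, 6.6667) - (2, 6) = (3.3333, 0.6667).

Step 2 — sample covariance matrix, S[i,j] = (1/(n-1)) · Σ_k (x_{k,i} - mean_i) · (x_{k,j} - mean_j), divisor n-1 = 5:
  S[U,U] = ((1.6667)·(1.6667) + (-3.3333)·(-3.3333) + (-1.3333)·(-1.3333) + (3.6667)·(3.6667) + (-4.3333)·(-4.3333) + (3.6667)·(3.6667)) / 5 = 61.3333/5 = 12.2667
  S[U,V] = ((1.6667)·(-1.6667) + (-3.3333)·(-0.6667) + (-1.3333)·(2.3333) + (3.6667)·(-0.6667) + (-4.3333)·(-0.6667) + (3.6667)·(1.3333)) / 5 = 1.6667/5 = 0.3333
  S[V,V] = ((-1.6667)·(-1.6667) + (-0.6667)·(-0.6667) + (2.3333)·(2.3333) + (-0.6667)·(-0.6667) + (-0.6667)·(-0.6667) + (1.3333)·(1.3333)) / 5 = 11.3333/5 = 2.2667
  S = [[12.2667, 0.3333],
 [0.3333, 2.2667]].

Step 3 — invert S. det(S) = 12.2667·2.2667 - (0.3333)² = 27.6933.
  S^{-1} = (1/det) · [[d, -b], [-b, a]] = [[0.0818, -0.012],
 [-0.012, 0.4429]].

Step 4 — quadratic form (x̄ - mu_0)^T · S^{-1} · (x̄ - mu_0):
  S^{-1} · (x̄ - mu_0) = (0.2648, 0.2552),
  (x̄ - mu_0)^T · [...] = (3.3333)·(0.2648) + (0.6667)·(0.2552) = 1.0528.

Step 5 — scale by n: T² = 6 · 1.0528 = 6.3168.

T² ≈ 6.3168


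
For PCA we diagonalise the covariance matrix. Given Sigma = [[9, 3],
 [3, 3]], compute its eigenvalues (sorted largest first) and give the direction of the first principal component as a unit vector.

Step 1 — characteristic polynomial of 2×2 Sigma:
  det(Sigma - λI) = λ² - trace · λ + det = 0.
  trace = 9 + 3 = 12, det = 9·3 - (3)² = 18.
Step 2 — discriminant:
  Δ = trace² - 4·det = 144 - 72 = 72.
Step 3 — eigenvalues:
  λ = (trace ± √Δ)/2 = (12 ± 8.4853)/2,
  λ_1 = 10.2426,  λ_2 = 1.7574.

Step 4 — unit eigenvector for λ_1: solve (Sigma - λ_1 I)v = 0. First row:
  (9 - 10.2426)·v_x + (3)·v_y = 0, i.e. (-1.2426)·v_x + (3)·v_y = 0,
  so v ∝ (b, λ_1 - a) = (3, 1.2426) = u.
  ||u|| = √((3)² + (1.2426)²) = √(10.5442) ≈ 3.2472,
  v_1 = u/||u|| ≈ (0.9239, 0.3827) (||v_1|| = 1).

λ_1 = 10.2426,  λ_2 = 1.7574;  v_1 ≈ (0.9239, 0.3827)


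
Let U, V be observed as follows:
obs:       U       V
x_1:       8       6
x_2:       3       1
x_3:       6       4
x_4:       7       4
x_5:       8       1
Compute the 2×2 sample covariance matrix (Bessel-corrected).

Step 1 — column means:
  mean(U) = (8 + 3 + 6 + 7 + 8) / 5 = 32/5 = 6.4
  mean(V) = (6 + 1 + 4 + 4 + 1) / 5 = 16/5 = 3.2

Step 2 — sample covariance S[i,j] = (1/(n-1)) · Σ_k (x_{k,i} - mean_i) · (x_{k,j} - mean_j), with n-1 = 4.
  S[U,U] = ((1.6)·(1.6) + (-3.4)·(-3.4) + (-0.4)·(-0.4) + (0.6)·(0.6) + (1.6)·(1.6)) / 4 = 17.2/4 = 4.3
  S[U,V] = ((1.6)·(2.8) + (-3.4)·(-2.2) + (-0.4)·(0.8) + (0.6)·(0.8) + (1.6)·(-2.2)) / 4 = 8.6/4 = 2.15
  S[V,V] = ((2.8)·(2.8) + (-2.2)·(-2.2) + (0.8)·(0.8) + (0.8)·(0.8) + (-2.2)·(-2.2)) / 4 = 18.8/4 = 4.7

S is symmetric (S[j,i] = S[i,j]). Assembling:

S = [[4.3, 2.15],
 [2.15, 4.7]]


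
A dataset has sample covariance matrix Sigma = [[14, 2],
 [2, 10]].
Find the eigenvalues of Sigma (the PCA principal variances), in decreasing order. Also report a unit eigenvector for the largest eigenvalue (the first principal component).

Step 1 — characteristic polynomial of 2×2 Sigma:
  det(Sigma - λI) = λ² - trace · λ + det = 0.
  trace = 14 + 10 = 24, det = 14·10 - (2)² = 136.
Step 2 — discriminant:
  Δ = trace² - 4·det = 576 - 544 = 32.
Step 3 — eigenvalues:
  λ = (trace ± √Δ)/2 = (24 ± 5.6569)/2,
  λ_1 = 14.8284,  λ_2 = 9.1716.

Step 4 — unit eigenvector for λ_1: solve (Sigma - λ_1 I)v = 0. First row:
  (14 - 14.8284)·v_x + (2)·v_y = 0, i.e. (-0.8284)·v_x + (2)·v_y = 0,
  so v ∝ (b, λ_1 - a) = (2, 0.8284) = u.
  ||u|| = √((2)² + (0.8284)²) = √(4.6863) ≈ 2.1648,
  v_1 = u/||u|| ≈ (0.9239, 0.3827) (||v_1|| = 1).

λ_1 = 14.8284,  λ_2 = 9.1716;  v_1 ≈ (0.9239, 0.3827)


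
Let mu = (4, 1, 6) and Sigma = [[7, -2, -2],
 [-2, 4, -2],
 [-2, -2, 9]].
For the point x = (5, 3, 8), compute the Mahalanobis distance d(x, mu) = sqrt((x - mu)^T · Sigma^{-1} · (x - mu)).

Step 1 — centre the observation: (x - mu) = (1, 2, 2).

Step 2 — invert Sigma (cofactor / det for 3×3, or solve directly):
  Sigma^{-1} = [[0.2051, 0.141, 0.0769],
 [0.141, 0.3782, 0.1154],
 [0.0769, 0.1154, 0.1538]].

Step 3 — form the quadratic (x - mu)^T · Sigma^{-1} · (x - mu):
  Sigma^{-1} · (x - mu) = (0.641, 1.1282, 0.6154).
  (x - mu)^T · [Sigma^{-1} · (x - mu)] = (1)·(0.641) + (2)·(1.1282) + (2)·(0.6154) = 4.1282.

Step 4 — take square root: d = √(4.1282) ≈ 2.0318.

d(x, mu) = √(4.1282) ≈ 2.0318


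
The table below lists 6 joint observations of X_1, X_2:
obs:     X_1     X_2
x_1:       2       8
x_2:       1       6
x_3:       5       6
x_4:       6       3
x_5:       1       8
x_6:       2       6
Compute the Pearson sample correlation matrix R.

Step 1 — column means:
  mean(X_1) = (2 + 1 + 5 + 6 + 1 + 2) / 6 = 17/6 = 2.8333
  mean(X_2) = (8 + 6 + 6 + 3 + 8 + 6) / 6 = 37/6 = 6.1667

Step 2 — sample variances and covariances s[i,j] = (1/(n-1)) · Σ_k (x_{k,i} - mean_i) · (x_{k,j} - mean_j), with n-1 = 5:
  s[X_1,X_1] = ((-0.8333)·(-0.8333) + (-1.8333)·(-1.8333) + (2.1667)·(2.1667) + (3.1667)·(3.1667) + (-1.8333)·(-1.8333) + (-0.8333)·(-0.8333)) / 5 = 22.8333/5 = 4.5667
  s[X_1,X_2] = ((-0.8333)·(1.8333) + (-1.8333)·(-0.1667) + (2.1667)·(-0.1667) + (3.1667)·(-3.1667) + (-1.8333)·(1.8333) + (-0.8333)·(-0.1667)) / 5 = -14.8333/5 = -2.9667
  s[X_2,X_2] = ((1.8333)·(1.8333) + (-0.1667)·(-0.1667) + (-0.1667)·(-0.1667) + (-3.1667)·(-3.1667) + (1.8333)·(1.8333) + (-0.1667)·(-0.1667)) / 5 = 16.8333/5 = 3.3667
  Sample standard deviations s_i = √(s[i,i]):
  s(X_1) = √(4.5667) = 2.137
  s(X_2) = √(3.3667) = 1.8348

Step 3 — r_{ij} = s_{ij} / (s_i · s_j):
  r[X_1,X_1] = 1 (diagonal).
  r[X_1,X_2] = -2.9667 / (2.137 · 1.8348) = -2.9667 / 3.921 = -0.7566
  r[X_2,X_2] = 1 (diagonal).

R is symmetric with unit diagonal. Assembling:

R = [[1, -0.7566],
 [-0.7566, 1]]


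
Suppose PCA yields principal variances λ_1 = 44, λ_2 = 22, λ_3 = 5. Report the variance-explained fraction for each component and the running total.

Step 1 — total variance = trace(Sigma) = Σ λ_i = 44 + 22 + 5 = 71.

Step 2 — fraction explained by component i = λ_i / Σ λ:
  PC1: 44/71 = 0.6197
  PC2: 22/71 = 0.3099
  PC3: 5/71 = 0.0704

Step 3 — cumulative fraction after k components = (λ_1 + ... + λ_k) / Σ λ:
  k = 1: 44/71 = 0.6197
  k = 2: (44 + 22)/71 = 66/71 = 0.9296
  k = 3: (44 + 22 + 5)/71 = 71/71 = 1

Summary (fraction, with percent):

explained: PC1 0.6197 (61.97%), PC2 0.3099 (30.99%), PC3 0.0704 (7.04%);  cumulative: 0.6197, 0.9296, 1


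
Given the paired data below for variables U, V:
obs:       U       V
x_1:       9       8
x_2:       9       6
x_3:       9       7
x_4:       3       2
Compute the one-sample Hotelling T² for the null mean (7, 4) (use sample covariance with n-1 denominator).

Step 1 — sample mean vector:
  mean(U) = (9 + 9 + 9 + 3) / 4 = 30/4 = 7.5
  mean(V) = (8 + 6 + 7 + 2) / 4 = 23/4 = 5.75
  x̄ = (7.5, 5.75),  deviation x̄ - mu_0 = (7.5, 5.75) - (7, 4) = (0.5, 1.75).

Step 2 — sample covariance matrix, S[i,j] = (1/(n-1)) · Σ_k (x_{k,i} - mean_i) · (x_{k,j} - mean_j), divisor n-1 = 3:
  S[U,U] = ((1.5)·(1.5) + (1.5)·(1.5) + (1.5)·(1.5) + (-4.5)·(-4.5)) / 3 = 27/3 = 9
  S[U,V] = ((1.5)·(2.25) + (1.5)·(0.25) + (1.5)·(1.25) + (-4.5)·(-3.75)) / 3 = 22.5/3 = 7.5
  S[V,V] = ((2.25)·(2.25) + (0.25)·(0.25) + (1.25)·(1.25) + (-3.75)·(-3.75)) / 3 = 20.75/3 = 6.9167
  S = [[9, 7.5],
 [7.5, 6.9167]].

Step 3 — invert S. det(S) = 9·6.9167 - (7.5)² = 6.
  S^{-1} = (1/det) · [[d, -b], [-b, a]] = [[1.1528, -1.25],
 [-1.25, 1.5]].

Step 4 — quadratic form (x̄ - mu_0)^T · S^{-1} · (x̄ - mu_0):
  S^{-1} · (x̄ - mu_0) = (-1.6111, 2),
  (x̄ - mu_0)^T · [...] = (0.5)·(-1.6111) + (1.75)·(2) = 2.6944.

Step 5 — scale by n: T² = 4 · 2.6944 = 10.7778.

T² ≈ 10.7778


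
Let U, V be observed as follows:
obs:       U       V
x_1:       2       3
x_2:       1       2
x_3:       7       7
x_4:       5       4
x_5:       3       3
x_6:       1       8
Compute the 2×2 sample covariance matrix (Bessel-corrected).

Step 1 — column means:
  mean(U) = (2 + 1 + 7 + 5 + 3 + 1) / 6 = 19/6 = 3.1667
  mean(V) = (3 + 2 + 7 + 4 + 3 + 8) / 6 = 27/6 = 4.5

Step 2 — sample covariance S[i,j] = (1/(n-1)) · Σ_k (x_{k,i} - mean_i) · (x_{k,j} - mean_j), with n-1 = 5.
  S[U,U] = ((-1.1667)·(-1.1667) + (-2.1667)·(-2.1667) + (3.8333)·(3.8333) + (1.8333)·(1.8333) + (-0.1667)·(-0.1667) + (-2.1667)·(-2.1667)) / 5 = 28.8333/5 = 5.7667
  S[U,V] = ((-1.1667)·(-1.5) + (-2.1667)·(-2.5) + (3.8333)·(2.5) + (1.8333)·(-0.5) + (-0.1667)·(-1.5) + (-2.1667)·(3.5)) / 5 = 8.5/5 = 1.7
  S[V,V] = ((-1.5)·(-1.5) + (-2.5)·(-2.5) + (2.5)·(2.5) + (-0.5)·(-0.5) + (-1.5)·(-1.5) + (3.5)·(3.5)) / 5 = 29.5/5 = 5.9

S is symmetric (S[j,i] = S[i,j]). Assembling:

S = [[5.7667, 1.7],
 [1.7, 5.9]]


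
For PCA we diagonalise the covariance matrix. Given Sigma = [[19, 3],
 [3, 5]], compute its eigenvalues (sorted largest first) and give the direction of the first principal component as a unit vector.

Step 1 — characteristic polynomial of 2×2 Sigma:
  det(Sigma - λI) = λ² - trace · λ + det = 0.
  trace = 19 + 5 = 24, det = 19·5 - (3)² = 86.
Step 2 — discriminant:
  Δ = trace² - 4·det = 576 - 344 = 232.
Step 3 — eigenvalues:
  λ = (trace ± √Δ)/2 = (24 ± 15.2315)/2,
  λ_1 = 19.6158,  λ_2 = 4.3842.

Step 4 — unit eigenvector for λ_1: solve (Sigma - λ_1 I)v = 0. First row:
  (19 - 19.6158)·v_x + (3)·v_y = 0, i.e. (-0.6158)·v_x + (3)·v_y = 0,
  so v ∝ (b, λ_1 - a) = (3, 0.6158) = u.
  ||u|| = √((3)² + (0.6158)²) = √(9.3792) ≈ 3.0625,
  v_1 = u/||u|| ≈ (0.9796, 0.2011) (||v_1|| = 1).

λ_1 = 19.6158,  λ_2 = 4.3842;  v_1 ≈ (0.9796, 0.2011)


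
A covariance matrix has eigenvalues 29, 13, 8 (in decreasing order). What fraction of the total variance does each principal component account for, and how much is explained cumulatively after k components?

Step 1 — total variance = trace(Sigma) = Σ λ_i = 29 + 13 + 8 = 50.

Step 2 — fraction explained by component i = λ_i / Σ λ:
  PC1: 29/50 = 0.58
  PC2: 13/50 = 0.26
  PC3: 8/50 = 0.16

Step 3 — cumulative fraction after k components = (λ_1 + ... + λ_k) / Σ λ:
  k = 1: 29/50 = 0.58
  k = 2: (29 + 13)/50 = 42/50 = 0.84
  k = 3: (29 + 13 + 8)/50 = 50/50 = 1

Summary (fraction, with percent):

explained: PC1 0.58 (58%), PC2 0.26 (26%), PC3 0.16 (16%);  cumulative: 0.58, 0.84, 1


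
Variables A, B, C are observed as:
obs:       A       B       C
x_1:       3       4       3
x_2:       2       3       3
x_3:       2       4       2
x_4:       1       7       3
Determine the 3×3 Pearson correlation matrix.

Step 1 — column means:
  mean(A) = (3 + 2 + 2 + 1) / 4 = 8/4 = 2
  mean(B) = (4 + 3 + 4 + 7) / 4 = 18/4 = 4.5
  mean(C) = (3 + 3 + 2 + 3) / 4 = 11/4 = 2.75

Step 2 — sample variances and covariances s[i,j] = (1/(n-1)) · Σ_k (x_{k,i} - mean_i) · (x_{k,j} - mean_j), with n-1 = 3:
  s[A,A] = ((1)·(1) + (0)·(0) + (0)·(0) + (-1)·(-1)) / 3 = 2/3 = 0.6667
  s[A,B] = ((1)·(-0.5) + (0)·(-1.5) + (0)·(-0.5) + (-1)·(2.5)) / 3 = -3/3 = -1
  s[A,C] = ((1)·(0.25) + (0)·(0.25) + (0)·(-0.75) + (-1)·(0.25)) / 3 = 0/3 = 0
  s[B,B] = ((-0.5)·(-0.5) + (-1.5)·(-1.5) + (-0.5)·(-0.5) + (2.5)·(2.5)) / 3 = 9/3 = 3
  s[B,C] = ((-0.5)·(0.25) + (-1.5)·(0.25) + (-0.5)·(-0.75) + (2.5)·(0.25)) / 3 = 0.5/3 = 0.1667
  s[C,C] = ((0.25)·(0.25) + (0.25)·(0.25) + (-0.75)·(-0.75) + (0.25)·(0.25)) / 3 = 0.75/3 = 0.25
  Sample standard deviations s_i = √(s[i,i]):
  s(A) = √(0.6667) = 0.8165
  s(B) = √(3) = 1.7321
  s(C) = √(0.25) = 0.5

Step 3 — r_{ij} = s_{ij} / (s_i · s_j):
  r[A,A] = 1 (diagonal).
  r[A,B] = -1 / (0.8165 · 1.7321) = -1 / 1.4142 = -0.7071
  r[A,C] = 0 / (0.8165 · 0.5) = 0 / 0.4082 = 0
  r[B,B] = 1 (diagonal).
  r[B,C] = 0.1667 / (1.7321 · 0.5) = 0.1667 / 0.866 = 0.1925
  r[C,C] = 1 (diagonal).

R is symmetric with unit diagonal. Assembling:

R = [[1, -0.7071, 0],
 [-0.7071, 1, 0.1925],
 [0, 0.1925, 1]]


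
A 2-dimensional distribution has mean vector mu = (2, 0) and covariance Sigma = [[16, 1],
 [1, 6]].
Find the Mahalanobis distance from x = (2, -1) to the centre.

Step 1 — centre the observation: (x - mu) = (0, -1).

Step 2 — invert Sigma. det(Sigma) = 16·6 - (1)² = 95.
  Sigma^{-1} = (1/det) · [[d, -b], [-b, a]] = [[0.0632, -0.0105],
 [-0.0105, 0.1684]].

Step 3 — form the quadratic (x - mu)^T · Sigma^{-1} · (x - mu):
  Sigma^{-1} · (x - mu) = (0.0105, -0.1684).
  (x - mu)^T · [Sigma^{-1} · (x - mu)] = (0)·(0.0105) + (-1)·(-0.1684) = 0.1684.

Step 4 — take square root: d = √(0.1684) ≈ 0.4104.

d(x, mu) = √(0.1684) ≈ 0.4104


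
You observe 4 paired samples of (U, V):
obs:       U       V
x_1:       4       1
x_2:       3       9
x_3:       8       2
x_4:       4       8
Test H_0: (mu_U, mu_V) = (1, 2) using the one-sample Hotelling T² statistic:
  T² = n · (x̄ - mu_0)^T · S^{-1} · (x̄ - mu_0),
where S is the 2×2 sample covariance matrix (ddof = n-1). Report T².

Step 1 — sample mean vector:
  mean(U) = (4 + 3 + 8 + 4) / 4 = 19/4 = 4.75
  mean(V) = (1 + 9 + 2 + 8) / 4 = 20/4 = 5
  x̄ = (4.75, 5),  deviation x̄ - mu_0 = (4.75, 5) - (1, 2) = (3.75, 3).

Step 2 — sample covariance matrix, S[i,j] = (1/(n-1)) · Σ_k (x_{k,i} - mean_i) · (x_{k,j} - mean_j), divisor n-1 = 3:
  S[U,U] = ((-0.75)·(-0.75) + (-1.75)·(-1.75) + (3.25)·(3.25) + (-0.75)·(-0.75)) / 3 = 14.75/3 = 4.9167
  S[U,V] = ((-0.75)·(-4) + (-1.75)·(4) + (3.25)·(-3) + (-0.75)·(3)) / 3 = -16/3 = -5.3333
  S[V,V] = ((-4)·(-4) + (4)·(4) + (-3)·(-3) + (3)·(3)) / 3 = 50/3 = 16.6667
  S = [[4.9167, -5.3333],
 [-5.3333, 16.6667]].

Step 3 — invert S. det(S) = 4.9167·16.6667 - (-5.3333)² = 53.5.
  S^{-1} = (1/det) · [[d, -b], [-b, a]] = [[0.3115, 0.0997],
 [0.0997, 0.0919]].

Step 4 — quadratic form (x̄ - mu_0)^T · S^{-1} · (x̄ - mu_0):
  S^{-1} · (x̄ - mu_0) = (1.4673, 0.6495),
  (x̄ - mu_0)^T · [...] = (3.75)·(1.4673) + (3)·(0.6495) = 7.4509.

Step 5 — scale by n: T² = 4 · 7.4509 = 29.8037.

T² ≈ 29.8037


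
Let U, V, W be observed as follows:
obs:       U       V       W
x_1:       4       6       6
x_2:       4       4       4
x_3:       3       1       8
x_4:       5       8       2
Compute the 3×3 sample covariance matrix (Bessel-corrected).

Step 1 — column means:
  mean(U) = (4 + 4 + 3 + 5) / 4 = 16/4 = 4
  mean(V) = (6 + 4 + 1 + 8) / 4 = 19/4 = 4.75
  mean(W) = (6 + 4 + 8 + 2) / 4 = 20/4 = 5

Step 2 — sample covariance S[i,j] = (1/(n-1)) · Σ_k (x_{k,i} - mean_i) · (x_{k,j} - mean_j), with n-1 = 3.
  S[U,U] = ((0)·(0) + (0)·(0) + (-1)·(-1) + (1)·(1)) / 3 = 2/3 = 0.6667
  S[U,V] = ((0)·(1.25) + (0)·(-0.75) + (-1)·(-3.75) + (1)·(3.25)) / 3 = 7/3 = 2.3333
  S[U,W] = ((0)·(1) + (0)·(-1) + (-1)·(3) + (1)·(-3)) / 3 = -6/3 = -2
  S[V,V] = ((1.25)·(1.25) + (-0.75)·(-0.75) + (-3.75)·(-3.75) + (3.25)·(3.25)) / 3 = 26.75/3 = 8.9167
  S[V,W] = ((1.25)·(1) + (-0.75)·(-1) + (-3.75)·(3) + (3.25)·(-3)) / 3 = -19/3 = -6.3333
  S[W,W] = ((1)·(1) + (-1)·(-1) + (3)·(3) + (-3)·(-3)) / 3 = 20/3 = 6.6667

S is symmetric (S[j,i] = S[i,j]). Assembling:

S = [[0.6667, 2.3333, -2],
 [2.3333, 8.9167, -6.3333],
 [-2, -6.3333, 6.6667]]


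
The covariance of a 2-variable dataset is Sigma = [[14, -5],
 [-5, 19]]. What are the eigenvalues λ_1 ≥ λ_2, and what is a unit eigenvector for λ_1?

Step 1 — characteristic polynomial of 2×2 Sigma:
  det(Sigma - λI) = λ² - trace · λ + det = 0.
  trace = 14 + 19 = 33, det = 14·19 - (-5)² = 241.
Step 2 — discriminant:
  Δ = trace² - 4·det = 1089 - 964 = 125.
Step 3 — eigenvalues:
  λ = (trace ± √Δ)/2 = (33 ± 11.1803)/2,
  λ_1 = 22.0902,  λ_2 = 10.9098.

Step 4 — unit eigenvector for λ_1: solve (Sigma - λ_1 I)v = 0. First row:
  (14 - 22.0902)·v_x + (-5)·v_y = 0, i.e. (-8.0902)·v_x + (-5)·v_y = 0,
  so v ∝ (b, λ_1 - a) = (-5, 8.0902); multiply by -1 so the first entry is positive: u = (5, -8.0902).
  ||u|| = √((5)² + (-8.0902)²) = √(90.4508) ≈ 9.5106,
  v_1 = u/||u|| ≈ (0.5257, -0.8507) (||v_1|| = 1).

λ_1 = 22.0902,  λ_2 = 10.9098;  v_1 ≈ (0.5257, -0.8507)


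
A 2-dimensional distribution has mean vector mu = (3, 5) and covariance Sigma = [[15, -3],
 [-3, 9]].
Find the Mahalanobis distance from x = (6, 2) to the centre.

Step 1 — centre the observation: (x - mu) = (3, -3).

Step 2 — invert Sigma. det(Sigma) = 15·9 - (-3)² = 126.
  Sigma^{-1} = (1/det) · [[d, -b], [-b, a]] = [[0.0714, 0.0238],
 [0.0238, 0.119]].

Step 3 — form the quadratic (x - mu)^T · Sigma^{-1} · (x - mu):
  Sigma^{-1} · (x - mu) = (0.1429, -0.2857).
  (x - mu)^T · [Sigma^{-1} · (x - mu)] = (3)·(0.1429) + (-3)·(-0.2857) = 1.2857.

Step 4 — take square root: d = √(1.2857) ≈ 1.1339.

d(x, mu) = √(1.2857) ≈ 1.1339


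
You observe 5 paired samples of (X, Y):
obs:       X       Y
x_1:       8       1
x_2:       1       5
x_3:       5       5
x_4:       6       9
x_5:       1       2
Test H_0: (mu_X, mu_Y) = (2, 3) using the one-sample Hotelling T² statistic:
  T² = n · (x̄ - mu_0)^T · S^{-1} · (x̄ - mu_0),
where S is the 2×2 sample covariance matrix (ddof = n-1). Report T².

Step 1 — sample mean vector:
  mean(X) = (8 + 1 + 5 + 6 + 1) / 5 = 21/5 = 4.2
  mean(Y) = (1 + 5 + 5 + 9 + 2) / 5 = 22/5 = 4.4
  x̄ = (4.2, 4.4),  deviation x̄ - mu_0 = (4.2, 4.4) - (2, 3) = (2.2, 1.4).

Step 2 — sample covariance matrix, S[i,j] = (1/(n-1)) · Σ_k (x_{k,i} - mean_i) · (x_{k,j} - mean_j), divisor n-1 = 4:
  S[X,X] = ((3.8)·(3.8) + (-3.2)·(-3.2) + (0.8)·(0.8) + (1.8)·(1.8) + (-3.2)·(-3.2)) / 4 = 38.8/4 = 9.7
  S[X,Y] = ((3.8)·(-3.4) + (-3.2)·(0.6) + (0.8)·(0.6) + (1.8)·(4.6) + (-3.2)·(-2.4)) / 4 = 1.6/4 = 0.4
  S[Y,Y] = ((-3.4)·(-3.4) + (0.6)·(0.6) + (0.6)·(0.6) + (4.6)·(4.6) + (-2.4)·(-2.4)) / 4 = 39.2/4 = 9.8
  S = [[9.7, 0.4],
 [0.4, 9.8]].

Step 3 — invert S. det(S) = 9.7·9.8 - (0.4)² = 94.9.
  S^{-1} = (1/det) · [[d, -b], [-b, a]] = [[0.1033, -0.0042],
 [-0.0042, 0.1022]].

Step 4 — quadratic form (x̄ - mu_0)^T · S^{-1} · (x̄ - mu_0):
  S^{-1} · (x̄ - mu_0) = (0.2213, 0.1338),
  (x̄ - mu_0)^T · [...] = (2.2)·(0.2213) + (1.4)·(0.1338) = 0.6742.

Step 5 — scale by n: T² = 5 · 0.6742 = 3.3709.

T² ≈ 3.3709


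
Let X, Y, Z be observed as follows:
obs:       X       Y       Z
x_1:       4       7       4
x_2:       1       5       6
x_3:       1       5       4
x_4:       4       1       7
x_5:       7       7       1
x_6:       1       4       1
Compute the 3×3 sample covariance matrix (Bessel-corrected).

Step 1 — column means:
  mean(X) = (4 + 1 + 1 + 4 + 7 + 1) / 6 = 18/6 = 3
  mean(Y) = (7 + 5 + 5 + 1 + 7 + 4) / 6 = 29/6 = 4.8333
  mean(Z) = (4 + 6 + 4 + 7 + 1 + 1) / 6 = 23/6 = 3.8333

Step 2 — sample covariance S[i,j] = (1/(n-1)) · Σ_k (x_{k,i} - mean_i) · (x_{k,j} - mean_j), with n-1 = 5.
  S[X,X] = ((1)·(1) + (-2)·(-2) + (-2)·(-2) + (1)·(1) + (4)·(4) + (-2)·(-2)) / 5 = 30/5 = 6
  S[X,Y] = ((1)·(2.1667) + (-2)·(0.1667) + (-2)·(0.1667) + (1)·(-3.8333) + (4)·(2.1667) + (-2)·(-0.8333)) / 5 = 8/5 = 1.6
  S[X,Z] = ((1)·(0.1667) + (-2)·(2.1667) + (-2)·(0.1667) + (1)·(3.1667) + (4)·(-2.8333) + (-2)·(-2.8333)) / 5 = -7/5 = -1.4
  S[Y,Y] = ((2.1667)·(2.1667) + (0.1667)·(0.1667) + (0.1667)·(0.1667) + (-3.8333)·(-3.8333) + (2.1667)·(2.1667) + (-0.8333)·(-0.8333)) / 5 = 24.8333/5 = 4.9667
  S[Y,Z] = ((2.1667)·(0.1667) + (0.1667)·(2.1667) + (0.1667)·(0.1667) + (-3.8333)·(3.1667) + (2.1667)·(-2.8333) + (-0.8333)·(-2.8333)) / 5 = -15.1667/5 = -3.0333
  S[Z,Z] = ((0.1667)·(0.1667) + (2.1667)·(2.1667) + (0.1667)·(0.1667) + (3.1667)·(3.1667) + (-2.8333)·(-2.8333) + (-2.8333)·(-2.8333)) / 5 = 30.8333/5 = 6.1667

S is symmetric (S[j,i] = S[i,j]). Assembling:

S = [[6, 1.6, -1.4],
 [1.6, 4.9667, -3.0333],
 [-1.4, -3.0333, 6.1667]]


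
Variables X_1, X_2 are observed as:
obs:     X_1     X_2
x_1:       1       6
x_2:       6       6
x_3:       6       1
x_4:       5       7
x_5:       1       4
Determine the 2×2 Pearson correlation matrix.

Step 1 — column means:
  mean(X_1) = (1 + 6 + 6 + 5 + 1) / 5 = 19/5 = 3.8
  mean(X_2) = (6 + 6 + 1 + 7 + 4) / 5 = 24/5 = 4.8

Step 2 — sample variances and covariances s[i,j] = (1/(n-1)) · Σ_k (x_{k,i} - mean_i) · (x_{k,j} - mean_j), with n-1 = 4:
  s[X_1,X_1] = ((-2.8)·(-2.8) + (2.2)·(2.2) + (2.2)·(2.2) + (1.2)·(1.2) + (-2.8)·(-2.8)) / 4 = 26.8/4 = 6.7
  s[X_1,X_2] = ((-2.8)·(1.2) + (2.2)·(1.2) + (2.2)·(-3.8) + (1.2)·(2.2) + (-2.8)·(-0.8)) / 4 = -4.2/4 = -1.05
  s[X_2,X_2] = ((1.2)·(1.2) + (1.2)·(1.2) + (-3.8)·(-3.8) + (2.2)·(2.2) + (-0.8)·(-0.8)) / 4 = 22.8/4 = 5.7
  Sample standard deviations s_i = √(s[i,i]):
  s(X_1) = √(6.7) = 2.5884
  s(X_2) = √(5.7) = 2.3875

Step 3 — r_{ij} = s_{ij} / (s_i · s_j):
  r[X_1,X_1] = 1 (diagonal).
  r[X_1,X_2] = -1.05 / (2.5884 · 2.3875) = -1.05 / 6.1798 = -0.1699
  r[X_2,X_2] = 1 (diagonal).

R is symmetric with unit diagonal. Assembling:

R = [[1, -0.1699],
 [-0.1699, 1]]


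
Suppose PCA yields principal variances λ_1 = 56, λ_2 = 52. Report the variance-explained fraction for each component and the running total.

Step 1 — total variance = trace(Sigma) = Σ λ_i = 56 + 52 = 108.

Step 2 — fraction explained by component i = λ_i / Σ λ:
  PC1: 56/108 = 0.5185
  PC2: 52/108 = 0.4815

Step 3 — cumulative fraction after k components = (λ_1 + ... + λ_k) / Σ λ:
  k = 1: 56/108 = 0.5185
  k = 2: (56 + 52)/108 = 108/108 = 1

Summary (fraction, with percent):

explained: PC1 0.5185 (51.85%), PC2 0.4815 (48.15%);  cumulative: 0.5185, 1


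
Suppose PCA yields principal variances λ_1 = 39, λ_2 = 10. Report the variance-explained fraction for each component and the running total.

Step 1 — total variance = trace(Sigma) = Σ λ_i = 39 + 10 = 49.

Step 2 — fraction explained by component i = λ_i / Σ λ:
  PC1: 39/49 = 0.7959
  PC2: 10/49 = 0.2041

Step 3 — cumulative fraction after k components = (λ_1 + ... + λ_k) / Σ λ:
  k = 1: 39/49 = 0.7959
  k = 2: (39 + 10)/49 = 49/49 = 1

Summary (fraction, with percent):

explained: PC1 0.7959 (79.59%), PC2 0.2041 (20.41%);  cumulative: 0.7959, 1


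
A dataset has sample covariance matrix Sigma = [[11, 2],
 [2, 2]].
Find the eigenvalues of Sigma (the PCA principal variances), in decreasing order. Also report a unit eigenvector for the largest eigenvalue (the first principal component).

Step 1 — characteristic polynomial of 2×2 Sigma:
  det(Sigma - λI) = λ² - trace · λ + det = 0.
  trace = 11 + 2 = 13, det = 11·2 - (2)² = 18.
Step 2 — discriminant:
  Δ = trace² - 4·det = 169 - 72 = 97.
Step 3 — eigenvalues:
  λ = (trace ± √Δ)/2 = (13 ± 9.8489)/2,
  λ_1 = 11.4244,  λ_2 = 1.5756.

Step 4 — unit eigenvector for λ_1: solve (Sigma - λ_1 I)v = 0. First row:
  (11 - 11.4244)·v_x + (2)·v_y = 0, i.e. (-0.4244)·v_x + (2)·v_y = 0,
  so v ∝ (b, λ_1 - a) = (2, 0.4244) = u.
  ||u|| = √((2)² + (0.4244)²) = √(4.1801) ≈ 2.0445,
  v_1 = u/||u|| ≈ (0.9782, 0.2076) (||v_1|| = 1).

λ_1 = 11.4244,  λ_2 = 1.5756;  v_1 ≈ (0.9782, 0.2076)


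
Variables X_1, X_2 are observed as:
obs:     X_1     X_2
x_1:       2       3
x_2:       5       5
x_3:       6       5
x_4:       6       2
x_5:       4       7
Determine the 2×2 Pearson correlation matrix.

Step 1 — column means:
  mean(X_1) = (2 + 5 + 6 + 6 + 4) / 5 = 23/5 = 4.6
  mean(X_2) = (3 + 5 + 5 + 2 + 7) / 5 = 22/5 = 4.4

Step 2 — sample variances and covariances s[i,j] = (1/(n-1)) · Σ_k (x_{k,i} - mean_i) · (x_{k,j} - mean_j), with n-1 = 4:
  s[X_1,X_1] = ((-2.6)·(-2.6) + (0.4)·(0.4) + (1.4)·(1.4) + (1.4)·(1.4) + (-0.6)·(-0.6)) / 4 = 11.2/4 = 2.8
  s[X_1,X_2] = ((-2.6)·(-1.4) + (0.4)·(0.6) + (1.4)·(0.6) + (1.4)·(-2.4) + (-0.6)·(2.6)) / 4 = -0.2/4 = -0.05
  s[X_2,X_2] = ((-1.4)·(-1.4) + (0.6)·(0.6) + (0.6)·(0.6) + (-2.4)·(-2.4) + (2.6)·(2.6)) / 4 = 15.2/4 = 3.8
  Sample standard deviations s_i = √(s[i,i]):
  s(X_1) = √(2.8) = 1.6733
  s(X_2) = √(3.8) = 1.9494

Step 3 — r_{ij} = s_{ij} / (s_i · s_j):
  r[X_1,X_1] = 1 (diagonal).
  r[X_1,X_2] = -0.05 / (1.6733 · 1.9494) = -0.05 / 3.2619 = -0.0153
  r[X_2,X_2] = 1 (diagonal).

R is symmetric with unit diagonal. Assembling:

R = [[1, -0.0153],
 [-0.0153, 1]]


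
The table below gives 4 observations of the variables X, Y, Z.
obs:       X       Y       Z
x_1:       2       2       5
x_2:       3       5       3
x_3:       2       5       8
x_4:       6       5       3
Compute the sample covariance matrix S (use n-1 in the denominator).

Step 1 — column means:
  mean(X) = (2 + 3 + 2 + 6) / 4 = 13/4 = 3.25
  mean(Y) = (2 + 5 + 5 + 5) / 4 = 17/4 = 4.25
  mean(Z) = (5 + 3 + 8 + 3) / 4 = 19/4 = 4.75

Step 2 — sample covariance S[i,j] = (1/(n-1)) · Σ_k (x_{k,i} - mean_i) · (x_{k,j} - mean_j), with n-1 = 3.
  S[X,X] = ((-1.25)·(-1.25) + (-0.25)·(-0.25) + (-1.25)·(-1.25) + (2.75)·(2.75)) / 3 = 10.75/3 = 3.5833
  S[X,Y] = ((-1.25)·(-2.25) + (-0.25)·(0.75) + (-1.25)·(0.75) + (2.75)·(0.75)) / 3 = 3.75/3 = 1.25
  S[X,Z] = ((-1.25)·(0.25) + (-0.25)·(-1.75) + (-1.25)·(3.25) + (2.75)·(-1.75)) / 3 = -8.75/3 = -2.9167
  S[Y,Y] = ((-2.25)·(-2.25) + (0.75)·(0.75) + (0.75)·(0.75) + (0.75)·(0.75)) / 3 = 6.75/3 = 2.25
  S[Y,Z] = ((-2.25)·(0.25) + (0.75)·(-1.75) + (0.75)·(3.25) + (0.75)·(-1.75)) / 3 = -0.75/3 = -0.25
  S[Z,Z] = ((0.25)·(0.25) + (-1.75)·(-1.75) + (3.25)·(3.25) + (-1.75)·(-1.75)) / 3 = 16.75/3 = 5.5833

S is symmetric (S[j,i] = S[i,j]). Assembling:

S = [[3.5833, 1.25, -2.9167],
 [1.25, 2.25, -0.25],
 [-2.9167, -0.25, 5.5833]]


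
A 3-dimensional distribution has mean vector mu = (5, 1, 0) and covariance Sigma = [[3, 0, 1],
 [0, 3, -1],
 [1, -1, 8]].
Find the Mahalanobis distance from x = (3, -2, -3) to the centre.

Step 1 — centre the observation: (x - mu) = (-2, -3, -3).

Step 2 — invert Sigma (cofactor / det for 3×3, or solve directly):
  Sigma^{-1} = [[0.3485, -0.0152, -0.0455],
 [-0.0152, 0.3485, 0.0455],
 [-0.0455, 0.0455, 0.1364]].

Step 3 — form the quadratic (x - mu)^T · Sigma^{-1} · (x - mu):
  Sigma^{-1} · (x - mu) = (-0.5152, -1.1515, -0.4545).
  (x - mu)^T · [Sigma^{-1} · (x - mu)] = (-2)·(-0.5152) + (-3)·(-1.1515) + (-3)·(-0.4545) = 5.8485.

Step 4 — take square root: d = √(5.8485) ≈ 2.4184.

d(x, mu) = √(5.8485) ≈ 2.4184


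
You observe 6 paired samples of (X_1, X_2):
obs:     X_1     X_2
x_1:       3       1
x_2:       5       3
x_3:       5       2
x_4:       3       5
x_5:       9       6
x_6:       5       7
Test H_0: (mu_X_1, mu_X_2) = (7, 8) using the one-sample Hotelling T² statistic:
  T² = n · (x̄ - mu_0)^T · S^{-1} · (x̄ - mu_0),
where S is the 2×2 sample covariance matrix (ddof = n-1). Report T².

Step 1 — sample mean vector:
  mean(X_1) = (3 + 5 + 5 + 3 + 9 + 5) / 6 = 30/6 = 5
  mean(X_2) = (1 + 3 + 2 + 5 + 6 + 7) / 6 = 24/6 = 4
  x̄ = (5, 4),  deviation x̄ - mu_0 = (5, 4) - (7, 8) = (-2, -4).

Step 2 — sample covariance matrix, S[i,j] = (1/(n-1)) · Σ_k (x_{k,i} - mean_i) · (x_{k,j} - mean_j), divisor n-1 = 5:
  S[X_1,X_1] = ((-2)·(-2) + (0)·(0) + (0)·(0) + (-2)·(-2) + (4)·(4) + (0)·(0)) / 5 = 24/5 = 4.8
  S[X_1,X_2] = ((-2)·(-3) + (0)·(-1) + (0)·(-2) + (-2)·(1) + (4)·(2) + (0)·(3)) / 5 = 12/5 = 2.4
  S[X_2,X_2] = ((-3)·(-3) + (-1)·(-1) + (-2)·(-2) + (1)·(1) + (2)·(2) + (3)·(3)) / 5 = 28/5 = 5.6
  S = [[4.8, 2.4],
 [2.4, 5.6]].

Step 3 — invert S. det(S) = 4.8·5.6 - (2.4)² = 21.12.
  S^{-1} = (1/det) · [[d, -b], [-b, a]] = [[0.2652, -0.1136],
 [-0.1136, 0.2273]].

Step 4 — quadratic form (x̄ - mu_0)^T · S^{-1} · (x̄ - mu_0):
  S^{-1} · (x̄ - mu_0) = (-0.0758, -0.6818),
  (x̄ - mu_0)^T · [...] = (-2)·(-0.0758) + (-4)·(-0.6818) = 2.8788.

Step 5 — scale by n: T² = 6 · 2.8788 = 17.2727.

T² ≈ 17.2727


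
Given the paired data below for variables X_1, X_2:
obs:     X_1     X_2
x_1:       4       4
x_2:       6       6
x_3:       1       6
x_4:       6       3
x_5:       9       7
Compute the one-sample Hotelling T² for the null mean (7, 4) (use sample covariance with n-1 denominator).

Step 1 — sample mean vector:
  mean(X_1) = (4 + 6 + 1 + 6 + 9) / 5 = 26/5 = 5.2
  mean(X_2) = (4 + 6 + 6 + 3 + 7) / 5 = 26/5 = 5.2
  x̄ = (5.2, 5.2),  deviation x̄ - mu_0 = (5.2, 5.2) - (7, 4) = (-1.8, 1.2).

Step 2 — sample covariance matrix, S[i,j] = (1/(n-1)) · Σ_k (x_{k,i} - mean_i) · (x_{k,j} - mean_j), divisor n-1 = 4:
  S[X_1,X_1] = ((-1.2)·(-1.2) + (0.8)·(0.8) + (-4.2)·(-4.2) + (0.8)·(0.8) + (3.8)·(3.8)) / 4 = 34.8/4 = 8.7
  S[X_1,X_2] = ((-1.2)·(-1.2) + (0.8)·(0.8) + (-4.2)·(0.8) + (0.8)·(-2.2) + (3.8)·(1.8)) / 4 = 3.8/4 = 0.95
  S[X_2,X_2] = ((-1.2)·(-1.2) + (0.8)·(0.8) + (0.8)·(0.8) + (-2.2)·(-2.2) + (1.8)·(1.8)) / 4 = 10.8/4 = 2.7
  S = [[8.7, 0.95],
 [0.95, 2.7]].

Step 3 — invert S. det(S) = 8.7·2.7 - (0.95)² = 22.5875.
  S^{-1} = (1/det) · [[d, -b], [-b, a]] = [[0.1195, -0.0421],
 [-0.0421, 0.3852]].

Step 4 — quadratic form (x̄ - mu_0)^T · S^{-1} · (x̄ - mu_0):
  S^{-1} · (x̄ - mu_0) = (-0.2656, 0.5379),
  (x̄ - mu_0)^T · [...] = (-1.8)·(-0.2656) + (1.2)·(0.5379) = 1.1236.

Step 5 — scale by n: T² = 5 · 1.1236 = 5.6182.

T² ≈ 5.6182


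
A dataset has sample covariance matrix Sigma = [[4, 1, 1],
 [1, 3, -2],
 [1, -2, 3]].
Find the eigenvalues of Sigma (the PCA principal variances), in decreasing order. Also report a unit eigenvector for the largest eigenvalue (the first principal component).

Step 1 — characteristic polynomial p(λ) = det(λI - Sigma) = λ³ - tr·λ² + c_1·λ - det, where tr = trace, c_1 = sum of the principal 2×2 minors, det = det(Sigma):
  tr = 4 + 3 + 3 = 10,
  c_1 = (4·3 - (1)²) + (4·3 - (1)²) + (3·3 - (-2)²) = 11 + 11 + 5 = 27,
  det = 4·(3·3 - (-2)²) - (1)·((1)·3 - (-2)·(1)) + (1)·((1)·(-2) - 3·(1)) = 4·(5) - (1)·(5) + (1)·(-5) = 10.
  So p(λ) = λ³ - 10λ² + 27λ - 10.
Step 2 — look for an integer root (rational root theorem: any rational root is an integer divisor of 10). Testing λ = 5:
  p(5) = 125 - 250 + 135 - 10 = 0  ✓
  Dividing out (λ - 5): p(λ) = (λ - 5)(λ² - 5λ + 2).
Step 3 — remaining eigenvalues from the quadratic λ² - 5λ + 2 = 0:
  Δ = 5² - 4·2 = 25 - 8 = 17,  λ = (5 ± √17)/2 = (5 ± 4.1231)/2 ≈ 4.5616 or 0.4384.
  Sorted: λ_1 = 5,  λ_2 = 4.5616,  λ_3 = 0.4384  (check: sum = 10 = tr ✓).

Step 4 — unit eigenvector for λ_1 = 5: v spans the null space of (Sigma - λ_1 I), whose rows are
  r_1 = (-1, 1, 1),  r_2 = (1, -2, -2),  r_3 = (1, -2, -2).
  v is orthogonal to every row, so take v ∝ r_1 × r_2 = ((1)·(-2) - (1)·(-2), (1)·(1) - (-1)·(-2), (-1)·(-2) - (1)·(1)) = (0, -1, 1).
  Rescale (multiply by -1 so the first nonzero entry is positive): u = (0, 1, -1).
  ||u|| = √((0)² + (1)² + (-1)²) = √(2) ≈ 1.4142,  v_1 = u/||u|| ≈ (0, 0.7071, -0.7071) (||v_1|| = 1).

λ_1 = 5,  λ_2 = 4.5616,  λ_3 = 0.4384;  v_1 ≈ (0, 0.7071, -0.7071)


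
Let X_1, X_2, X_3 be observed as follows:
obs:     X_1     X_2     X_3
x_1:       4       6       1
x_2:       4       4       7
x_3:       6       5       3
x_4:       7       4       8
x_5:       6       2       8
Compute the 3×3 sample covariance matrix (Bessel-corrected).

Step 1 — column means:
  mean(X_1) = (4 + 4 + 6 + 7 + 6) / 5 = 27/5 = 5.4
  mean(X_2) = (6 + 4 + 5 + 4 + 2) / 5 = 21/5 = 4.2
  mean(X_3) = (1 + 7 + 3 + 8 + 8) / 5 = 27/5 = 5.4

Step 2 — sample covariance S[i,j] = (1/(n-1)) · Σ_k (x_{k,i} - mean_i) · (x_{k,j} - mean_j), with n-1 = 4.
  S[X_1,X_1] = ((-1.4)·(-1.4) + (-1.4)·(-1.4) + (0.6)·(0.6) + (1.6)·(1.6) + (0.6)·(0.6)) / 4 = 7.2/4 = 1.8
  S[X_1,X_2] = ((-1.4)·(1.8) + (-1.4)·(-0.2) + (0.6)·(0.8) + (1.6)·(-0.2) + (0.6)·(-2.2)) / 4 = -3.4/4 = -0.85
  S[X_1,X_3] = ((-1.4)·(-4.4) + (-1.4)·(1.6) + (0.6)·(-2.4) + (1.6)·(2.6) + (0.6)·(2.6)) / 4 = 8.2/4 = 2.05
  S[X_2,X_2] = ((1.8)·(1.8) + (-0.2)·(-0.2) + (0.8)·(0.8) + (-0.2)·(-0.2) + (-2.2)·(-2.2)) / 4 = 8.8/4 = 2.2
  S[X_2,X_3] = ((1.8)·(-4.4) + (-0.2)·(1.6) + (0.8)·(-2.4) + (-0.2)·(2.6) + (-2.2)·(2.6)) / 4 = -16.4/4 = -4.1
  S[X_3,X_3] = ((-4.4)·(-4.4) + (1.6)·(1.6) + (-2.4)·(-2.4) + (2.6)·(2.6) + (2.6)·(2.6)) / 4 = 41.2/4 = 10.3

S is symmetric (S[j,i] = S[i,j]). Assembling:

S = [[1.8, -0.85, 2.05],
 [-0.85, 2.2, -4.1],
 [2.05, -4.1, 10.3]]


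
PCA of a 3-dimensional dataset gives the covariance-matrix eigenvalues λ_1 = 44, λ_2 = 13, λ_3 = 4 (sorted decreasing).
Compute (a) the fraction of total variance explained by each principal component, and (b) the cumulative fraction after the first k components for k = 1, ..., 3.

Step 1 — total variance = trace(Sigma) = Σ λ_i = 44 + 13 + 4 = 61.

Step 2 — fraction explained by component i = λ_i / Σ λ:
  PC1: 44/61 = 0.7213
  PC2: 13/61 = 0.2131
  PC3: 4/61 = 0.0656

Step 3 — cumulative fraction after k components = (λ_1 + ... + λ_k) / Σ λ:
  k = 1: 44/61 = 0.7213
  k = 2: (44 + 13)/61 = 57/61 = 0.9344
  k = 3: (44 + 13 + 4)/61 = 61/61 = 1

Summary (fraction, with percent):

explained: PC1 0.7213 (72.13%), PC2 0.2131 (21.31%), PC3 0.0656 (6.56%);  cumulative: 0.7213, 0.9344, 1


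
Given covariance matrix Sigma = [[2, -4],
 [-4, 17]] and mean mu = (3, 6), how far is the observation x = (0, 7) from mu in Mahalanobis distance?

Step 1 — centre the observation: (x - mu) = (-3, 1).

Step 2 — invert Sigma. det(Sigma) = 2·17 - (-4)² = 18.
  Sigma^{-1} = (1/det) · [[d, -b], [-b, a]] = [[0.9444, 0.2222],
 [0.2222, 0.1111]].

Step 3 — form the quadratic (x - mu)^T · Sigma^{-1} · (x - mu):
  Sigma^{-1} · (x - mu) = (-2.6111, -0.5556).
  (x - mu)^T · [Sigma^{-1} · (x - mu)] = (-3)·(-2.6111) + (1)·(-0.5556) = 7.2778.

Step 4 — take square root: d = √(7.2778) ≈ 2.6977.

d(x, mu) = √(7.2778) ≈ 2.6977


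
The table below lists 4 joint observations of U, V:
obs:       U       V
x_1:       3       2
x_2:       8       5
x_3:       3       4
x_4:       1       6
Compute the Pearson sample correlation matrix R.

Step 1 — column means:
  mean(U) = (3 + 8 + 3 + 1) / 4 = 15/4 = 3.75
  mean(V) = (2 + 5 + 4 + 6) / 4 = 17/4 = 4.25

Step 2 — sample variances and covariances s[i,j] = (1/(n-1)) · Σ_k (x_{k,i} - mean_i) · (x_{k,j} - mean_j), with n-1 = 3:
  s[U,U] = ((-0.75)·(-0.75) + (4.25)·(4.25) + (-0.75)·(-0.75) + (-2.75)·(-2.75)) / 3 = 26.75/3 = 8.9167
  s[U,V] = ((-0.75)·(-2.25) + (4.25)·(0.75) + (-0.75)·(-0.25) + (-2.75)·(1.75)) / 3 = 0.25/3 = 0.0833
  s[V,V] = ((-2.25)·(-2.25) + (0.75)·(0.75) + (-0.25)·(-0.25) + (1.75)·(1.75)) / 3 = 8.75/3 = 2.9167
  Sample standard deviations s_i = √(s[i,i]):
  s(U) = √(8.9167) = 2.9861
  s(V) = √(2.9167) = 1.7078

Step 3 — r_{ij} = s_{ij} / (s_i · s_j):
  r[U,U] = 1 (diagonal).
  r[U,V] = 0.0833 / (2.9861 · 1.7078) = 0.0833 / 5.0997 = 0.0163
  r[V,V] = 1 (diagonal).

R is symmetric with unit diagonal. Assembling:

R = [[1, 0.0163],
 [0.0163, 1]]


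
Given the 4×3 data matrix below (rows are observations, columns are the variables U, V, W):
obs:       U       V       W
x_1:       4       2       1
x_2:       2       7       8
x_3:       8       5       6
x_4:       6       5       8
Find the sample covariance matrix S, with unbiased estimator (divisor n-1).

Step 1 — column means:
  mean(U) = (4 + 2 + 8 + 6) / 4 = 20/4 = 5
  mean(V) = (2 + 7 + 5 + 5) / 4 = 19/4 = 4.75
  mean(W) = (1 + 8 + 6 + 8) / 4 = 23/4 = 5.75

Step 2 — sample covariance S[i,j] = (1/(n-1)) · Σ_k (x_{k,i} - mean_i) · (x_{k,j} - mean_j), with n-1 = 3.
  S[U,U] = ((-1)·(-1) + (-3)·(-3) + (3)·(3) + (1)·(1)) / 3 = 20/3 = 6.6667
  S[U,V] = ((-1)·(-2.75) + (-3)·(2.25) + (3)·(0.25) + (1)·(0.25)) / 3 = -3/3 = -1
  S[U,W] = ((-1)·(-4.75) + (-3)·(2.25) + (3)·(0.25) + (1)·(2.25)) / 3 = 1/3 = 0.3333
  S[V,V] = ((-2.75)·(-2.75) + (2.25)·(2.25) + (0.25)·(0.25) + (0.25)·(0.25)) / 3 = 12.75/3 = 4.25
  S[V,W] = ((-2.75)·(-4.75) + (2.25)·(2.25) + (0.25)·(0.25) + (0.25)·(2.25)) / 3 = 18.75/3 = 6.25
  S[W,W] = ((-4.75)·(-4.75) + (2.25)·(2.25) + (0.25)·(0.25) + (2.25)·(2.25)) / 3 = 32.75/3 = 10.9167

S is symmetric (S[j,i] = S[i,j]). Assembling:

S = [[6.6667, -1, 0.3333],
 [-1, 4.25, 6.25],
 [0.3333, 6.25, 10.9167]]
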